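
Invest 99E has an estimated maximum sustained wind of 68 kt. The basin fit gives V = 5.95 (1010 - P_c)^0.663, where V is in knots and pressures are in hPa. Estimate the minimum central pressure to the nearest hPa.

971 hPa

ΔP = (V / 5.95)^(1/0.663) = (68/5.95)^1.508.
68/5.95 = 11.429; 11.429^1.508 ≈ 39.42 hPa.
P_c = 1010 − 39.42 = 970.58 ≈ 971 hPa.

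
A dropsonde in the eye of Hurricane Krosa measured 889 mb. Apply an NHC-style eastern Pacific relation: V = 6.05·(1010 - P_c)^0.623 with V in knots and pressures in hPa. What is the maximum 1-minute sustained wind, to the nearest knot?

120 kt

ΔP = 1010 − 889 = 121 mb.
121^0.623 ≈ 19.842.
V ≈ 6.05 × 19.842 ≈ 120.0 kt.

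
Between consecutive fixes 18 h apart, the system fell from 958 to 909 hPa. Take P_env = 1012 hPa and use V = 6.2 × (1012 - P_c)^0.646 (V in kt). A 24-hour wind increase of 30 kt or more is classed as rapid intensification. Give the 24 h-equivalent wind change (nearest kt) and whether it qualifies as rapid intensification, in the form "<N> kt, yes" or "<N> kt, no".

V₁: ΔP = 54, V ≈ 6.2 × 54^0.646 ≈ 81.57 kt.
V₂: ΔP = 103, V ≈ 6.2 × 103^0.646 ≈ 123.79 kt.
ΔV over 18 h = 42.22 kt → 24 h equivalent = 42.22 × 24/18 ≈ 56.29 kt.
56 kt ≥ 30 kt ⇒ rapid intensification.

56 kt, yes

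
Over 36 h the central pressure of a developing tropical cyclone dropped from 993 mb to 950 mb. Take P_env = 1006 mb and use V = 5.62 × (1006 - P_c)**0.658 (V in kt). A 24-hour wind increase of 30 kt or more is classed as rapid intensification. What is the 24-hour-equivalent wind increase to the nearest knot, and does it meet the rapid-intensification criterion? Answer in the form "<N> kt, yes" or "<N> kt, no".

V₁: ΔP = 13, V ≈ 5.62 × 13^0.658 ≈ 30.39 kt.
V₂: ΔP = 56, V ≈ 5.62 × 56^0.658 ≈ 79.44 kt.
ΔV over 36 h = 49.05 kt → 24 h equivalent = 49.05 × 24/36 ≈ 32.70 kt.
33 kt ≥ 30 kt ⇒ rapid intensification.

33 kt, yes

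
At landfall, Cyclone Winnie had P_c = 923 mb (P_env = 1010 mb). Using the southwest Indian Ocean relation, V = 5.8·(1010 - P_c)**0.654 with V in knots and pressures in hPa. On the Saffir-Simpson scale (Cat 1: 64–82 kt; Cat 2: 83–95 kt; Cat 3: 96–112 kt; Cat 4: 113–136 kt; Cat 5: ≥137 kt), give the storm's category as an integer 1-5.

3

ΔP = 1010 − 923 = 87 mb.
V ≈ 5.8 × 87^0.654 = 5.8 × 18.55 ≈ 108 kt.
108 kt falls in the Category 3 band.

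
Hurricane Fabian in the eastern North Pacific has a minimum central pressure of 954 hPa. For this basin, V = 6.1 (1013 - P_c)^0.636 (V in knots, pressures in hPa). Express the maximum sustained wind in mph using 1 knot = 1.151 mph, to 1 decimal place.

93.9 mph

ΔP = 1013 − 954 = 59 hPa.
V ≈ 6.1 × 59^0.636 = 6.1 × 13.374 ≈ 81.582 kt.
81.582 × 1.151 ≈ 93.90 mph → 93.9 mph.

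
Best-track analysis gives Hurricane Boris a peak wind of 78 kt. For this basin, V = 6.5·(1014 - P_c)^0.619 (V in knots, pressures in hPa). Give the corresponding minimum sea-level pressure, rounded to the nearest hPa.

ΔP = (V / 6.5)^(1/0.619) = (78/6.5)^1.616.
78/6.5 = 12.000; 12.000^1.616 ≈ 55.39 hPa.
P_c = 1014 − 55.39 = 958.61 ≈ 959 hPa.

959 hPa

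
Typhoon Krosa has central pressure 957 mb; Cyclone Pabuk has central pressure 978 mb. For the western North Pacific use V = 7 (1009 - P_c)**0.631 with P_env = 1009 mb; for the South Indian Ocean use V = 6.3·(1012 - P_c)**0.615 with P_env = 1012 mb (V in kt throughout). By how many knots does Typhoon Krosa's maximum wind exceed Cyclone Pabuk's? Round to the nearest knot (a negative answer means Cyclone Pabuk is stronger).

30 kt

Typhoon Krosa: ΔP = 52; V ≈ 7 × 52^0.631 ≈ 84.70 kt.
Cyclone Pabuk: ΔP = 34; V ≈ 6.3 × 34^0.615 ≈ 55.11 kt.
Difference ≈ 84.70 − 55.11 = 29.59 → 30 kt.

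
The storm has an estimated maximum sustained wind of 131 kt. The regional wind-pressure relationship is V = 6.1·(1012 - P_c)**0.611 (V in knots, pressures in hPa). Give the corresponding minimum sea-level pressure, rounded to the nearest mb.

ΔP = (V / 6.1)^(1/0.611) = (131/6.1)^1.637.
131/6.1 = 21.475; 21.475^1.637 ≈ 151.33 mb.
P_c = 1012 − 151.33 = 860.67 ≈ 861 mb.

861 mb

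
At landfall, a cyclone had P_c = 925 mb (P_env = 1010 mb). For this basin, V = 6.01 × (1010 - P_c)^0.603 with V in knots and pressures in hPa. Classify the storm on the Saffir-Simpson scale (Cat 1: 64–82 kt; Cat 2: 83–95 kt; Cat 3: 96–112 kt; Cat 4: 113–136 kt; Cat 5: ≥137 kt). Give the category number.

ΔP = 1010 − 925 = 85 mb.
V ≈ 6.01 × 85^0.603 = 6.01 × 14.57 ≈ 88 kt.
88 kt falls in the Category 2 band.

2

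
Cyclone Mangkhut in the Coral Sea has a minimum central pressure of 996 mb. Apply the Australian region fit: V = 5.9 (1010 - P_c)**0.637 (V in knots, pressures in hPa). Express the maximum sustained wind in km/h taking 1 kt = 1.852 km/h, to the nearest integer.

ΔP = 1010 − 996 = 14 mb.
V ≈ 5.9 × 14^0.637 = 5.9 × 5.371 ≈ 31.691 kt.
31.691 × 1.852 ≈ 58.69 km/h → 59 km/h.

59 km/h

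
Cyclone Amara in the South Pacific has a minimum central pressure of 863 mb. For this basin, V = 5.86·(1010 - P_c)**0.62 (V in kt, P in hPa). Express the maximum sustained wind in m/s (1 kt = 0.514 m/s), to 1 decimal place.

66.5 m/s

ΔP = 1010 − 863 = 147 mb.
V ≈ 5.86 × 147^0.62 = 5.86 × 22.067 ≈ 129.311 kt.
129.311 × 0.514 ≈ 66.47 m/s → 66.5 m/s.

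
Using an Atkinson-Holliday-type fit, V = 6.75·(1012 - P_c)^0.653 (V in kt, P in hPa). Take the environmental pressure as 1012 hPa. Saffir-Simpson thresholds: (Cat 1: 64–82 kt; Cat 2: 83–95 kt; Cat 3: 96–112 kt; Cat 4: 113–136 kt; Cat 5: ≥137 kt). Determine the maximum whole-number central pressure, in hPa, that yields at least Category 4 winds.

Category 4 begins at V = 113 kt.
Required ΔP = (113/6.75)^(1/0.653) = 16.741^1.531 ≈ 74.83 hPa.
P_c ≤ 1012 − 74.83 = 937.17, so the highest integer P_c is 937 hPa.

937 hPa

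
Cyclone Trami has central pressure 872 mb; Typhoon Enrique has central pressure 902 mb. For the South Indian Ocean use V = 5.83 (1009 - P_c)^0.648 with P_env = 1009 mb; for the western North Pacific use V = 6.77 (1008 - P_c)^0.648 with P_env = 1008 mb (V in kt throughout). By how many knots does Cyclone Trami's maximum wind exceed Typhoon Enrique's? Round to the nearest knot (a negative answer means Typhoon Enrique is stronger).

2 kt

Cyclone Trami: ΔP = 137; V ≈ 5.83 × 137^0.648 ≈ 141.34 kt.
Typhoon Enrique: ΔP = 106; V ≈ 6.77 × 106^0.648 ≈ 138.99 kt.
Difference ≈ 141.34 − 138.99 = 2.35 → 2 kt.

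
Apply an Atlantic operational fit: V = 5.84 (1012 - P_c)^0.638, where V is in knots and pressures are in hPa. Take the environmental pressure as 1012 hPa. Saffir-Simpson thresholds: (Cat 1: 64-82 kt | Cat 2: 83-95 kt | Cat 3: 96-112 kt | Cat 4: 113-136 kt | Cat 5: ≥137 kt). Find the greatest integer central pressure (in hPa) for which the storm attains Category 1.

969 hPa

Category 1 begins at V = 64 kt.
Required ΔP = (64/5.84)^(1/0.638) = 10.959^1.567 ≈ 42.63 hPa.
P_c ≤ 1012 − 42.63 = 969.37, so the highest integer P_c is 969 hPa.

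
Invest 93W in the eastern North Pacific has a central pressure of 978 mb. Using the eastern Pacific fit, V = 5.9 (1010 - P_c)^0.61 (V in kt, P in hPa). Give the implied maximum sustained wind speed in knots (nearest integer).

49 kt

ΔP = 1010 − 978 = 32 mb.
32^0.61 ≈ 8.282.
V ≈ 5.9 × 8.282 ≈ 48.9 kt.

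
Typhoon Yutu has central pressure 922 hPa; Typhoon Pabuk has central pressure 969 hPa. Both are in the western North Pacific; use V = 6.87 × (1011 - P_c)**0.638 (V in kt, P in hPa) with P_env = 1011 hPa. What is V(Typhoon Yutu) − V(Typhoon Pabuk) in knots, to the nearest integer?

46 kt

Typhoon Yutu: ΔP = 89; V ≈ 6.87 × 89^0.638 ≈ 120.41 kt.
Typhoon Pabuk: ΔP = 42; V ≈ 6.87 × 42^0.638 ≈ 74.57 kt.
Difference ≈ 120.41 − 74.57 = 45.84 → 46 kt.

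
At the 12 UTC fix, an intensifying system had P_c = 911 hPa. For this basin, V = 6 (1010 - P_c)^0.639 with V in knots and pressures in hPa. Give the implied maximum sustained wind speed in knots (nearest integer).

113 kt

ΔP = 1010 − 911 = 99 hPa.
99^0.639 ≈ 18.846.
V ≈ 6 × 18.846 ≈ 113.1 kt.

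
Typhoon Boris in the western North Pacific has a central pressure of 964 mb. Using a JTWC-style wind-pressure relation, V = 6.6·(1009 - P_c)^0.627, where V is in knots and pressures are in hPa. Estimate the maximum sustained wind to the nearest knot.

72 kt

ΔP = 1009 − 964 = 45 mb.
45^0.627 ≈ 10.878.
V ≈ 6.6 × 10.878 ≈ 71.8 kt.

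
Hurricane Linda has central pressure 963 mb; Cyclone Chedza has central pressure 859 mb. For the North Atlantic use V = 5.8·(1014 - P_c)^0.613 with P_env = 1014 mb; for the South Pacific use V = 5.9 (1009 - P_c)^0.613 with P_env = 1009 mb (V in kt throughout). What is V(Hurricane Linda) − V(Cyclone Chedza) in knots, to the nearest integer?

Hurricane Linda: ΔP = 51; V ≈ 5.8 × 51^0.613 ≈ 64.59 kt.
Cyclone Chedza: ΔP = 150; V ≈ 5.9 × 150^0.613 ≈ 127.29 kt.
Difference ≈ 64.59 − 127.29 = -62.70 → -63 kt.

-63 kt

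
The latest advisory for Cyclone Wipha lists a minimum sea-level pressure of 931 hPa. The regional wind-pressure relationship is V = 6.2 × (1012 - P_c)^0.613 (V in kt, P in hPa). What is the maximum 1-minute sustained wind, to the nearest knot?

ΔP = 1012 − 931 = 81 hPa.
81^0.613 ≈ 14.788.
V ≈ 6.2 × 14.788 ≈ 91.7 kt.

92 kt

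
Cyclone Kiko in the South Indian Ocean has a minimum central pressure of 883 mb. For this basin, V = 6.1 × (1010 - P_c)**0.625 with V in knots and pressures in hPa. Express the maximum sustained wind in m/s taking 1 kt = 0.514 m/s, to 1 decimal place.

64.7 m/s

ΔP = 1010 − 883 = 127 mb.
V ≈ 6.1 × 127^0.625 = 6.1 × 20.648 ≈ 125.953 kt.
125.953 × 0.514 ≈ 64.74 m/s → 64.7 m/s.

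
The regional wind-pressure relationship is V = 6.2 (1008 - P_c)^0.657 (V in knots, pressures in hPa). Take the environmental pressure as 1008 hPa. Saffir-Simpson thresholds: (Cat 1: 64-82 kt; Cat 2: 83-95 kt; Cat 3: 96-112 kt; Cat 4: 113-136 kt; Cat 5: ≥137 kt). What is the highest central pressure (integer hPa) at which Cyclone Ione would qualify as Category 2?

Category 2 begins at V = 83 kt.
Required ΔP = (83/6.2)^(1/0.657) = 13.387^1.522 ≈ 51.87 hPa.
P_c ≤ 1008 − 51.87 = 956.13, so the highest integer P_c is 956 hPa.

956 hPa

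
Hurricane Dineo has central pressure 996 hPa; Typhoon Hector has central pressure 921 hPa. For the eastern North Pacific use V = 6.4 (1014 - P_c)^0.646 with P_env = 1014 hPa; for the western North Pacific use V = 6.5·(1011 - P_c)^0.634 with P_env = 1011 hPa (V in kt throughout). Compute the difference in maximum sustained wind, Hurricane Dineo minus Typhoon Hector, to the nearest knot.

-71 kt

Hurricane Dineo: ΔP = 18; V ≈ 6.4 × 18^0.646 ≈ 41.41 kt.
Typhoon Hector: ΔP = 90; V ≈ 6.5 × 90^0.634 ≈ 112.69 kt.
Difference ≈ 41.41 − 112.69 = -71.28 → -71 kt.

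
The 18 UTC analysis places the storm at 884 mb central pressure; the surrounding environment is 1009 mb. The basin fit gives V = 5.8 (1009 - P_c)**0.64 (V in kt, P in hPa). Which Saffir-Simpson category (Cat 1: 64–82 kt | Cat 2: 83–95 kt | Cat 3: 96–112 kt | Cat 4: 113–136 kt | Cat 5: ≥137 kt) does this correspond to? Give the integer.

ΔP = 1009 − 884 = 125 mb.
V ≈ 5.8 × 125^0.64 = 5.8 × 21.98 ≈ 127 kt.
127 kt falls in the Category 4 band.

4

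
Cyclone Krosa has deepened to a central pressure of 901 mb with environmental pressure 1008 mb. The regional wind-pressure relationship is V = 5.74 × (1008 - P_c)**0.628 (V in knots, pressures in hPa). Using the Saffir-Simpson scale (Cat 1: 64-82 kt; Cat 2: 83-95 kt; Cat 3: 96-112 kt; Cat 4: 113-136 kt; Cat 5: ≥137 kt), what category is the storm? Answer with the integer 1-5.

ΔP = 1008 − 901 = 107 mb.
V ≈ 5.74 × 107^0.628 = 5.74 × 18.81 ≈ 108 kt.
108 kt falls in the Category 3 band.

3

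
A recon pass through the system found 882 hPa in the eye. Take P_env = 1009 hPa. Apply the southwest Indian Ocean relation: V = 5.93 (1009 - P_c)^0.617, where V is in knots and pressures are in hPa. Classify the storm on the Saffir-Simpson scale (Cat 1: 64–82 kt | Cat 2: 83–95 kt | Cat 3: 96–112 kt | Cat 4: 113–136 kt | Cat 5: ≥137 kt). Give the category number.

ΔP = 1009 − 882 = 127 hPa.
V ≈ 5.93 × 127^0.617 = 5.93 × 19.86 ≈ 118 kt.
118 kt falls in the Category 4 band.

4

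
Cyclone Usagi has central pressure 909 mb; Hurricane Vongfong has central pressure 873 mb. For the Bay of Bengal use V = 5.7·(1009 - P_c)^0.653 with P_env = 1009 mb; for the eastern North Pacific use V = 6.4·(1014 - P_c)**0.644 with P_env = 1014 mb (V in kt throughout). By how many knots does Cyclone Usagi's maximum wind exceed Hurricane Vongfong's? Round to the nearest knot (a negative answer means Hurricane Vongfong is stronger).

-40 kt

Cyclone Usagi: ΔP = 100; V ≈ 5.7 × 100^0.653 ≈ 115.31 kt.
Hurricane Vongfong: ΔP = 141; V ≈ 6.4 × 141^0.644 ≈ 154.98 kt.
Difference ≈ 115.31 − 154.98 = -39.67 → -40 kt.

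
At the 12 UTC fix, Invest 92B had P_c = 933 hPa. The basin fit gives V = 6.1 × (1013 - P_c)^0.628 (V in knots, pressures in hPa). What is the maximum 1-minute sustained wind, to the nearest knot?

ΔP = 1013 − 933 = 80 hPa.
80^0.628 ≈ 15.673.
V ≈ 6.1 × 15.673 ≈ 95.6 kt.

96 kt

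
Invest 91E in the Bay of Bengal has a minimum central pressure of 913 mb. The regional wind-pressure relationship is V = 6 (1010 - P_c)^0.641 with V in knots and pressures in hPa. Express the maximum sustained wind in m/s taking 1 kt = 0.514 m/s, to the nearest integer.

58 m/s

ΔP = 1010 − 913 = 97 mb.
V ≈ 6 × 97^0.641 = 6 × 18.772 ≈ 112.635 kt.
112.635 × 0.514 ≈ 57.89 m/s → 58 m/s.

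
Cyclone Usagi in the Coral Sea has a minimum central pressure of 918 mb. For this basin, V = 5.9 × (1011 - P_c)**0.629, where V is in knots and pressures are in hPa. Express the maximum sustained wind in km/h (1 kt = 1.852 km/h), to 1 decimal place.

189.1 km/h

ΔP = 1011 − 918 = 93 mb.
V ≈ 5.9 × 93^0.629 = 5.9 × 17.305 ≈ 102.100 kt.
102.100 × 1.852 ≈ 189.09 km/h → 189.1 km/h.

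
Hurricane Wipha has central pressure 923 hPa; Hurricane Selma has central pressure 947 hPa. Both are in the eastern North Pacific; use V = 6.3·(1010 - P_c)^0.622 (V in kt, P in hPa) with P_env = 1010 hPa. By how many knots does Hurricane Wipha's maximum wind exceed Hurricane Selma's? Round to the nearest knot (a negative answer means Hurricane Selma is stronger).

18 kt

Hurricane Wipha: ΔP = 87; V ≈ 6.3 × 87^0.622 ≈ 101.33 kt.
Hurricane Selma: ΔP = 63; V ≈ 6.3 × 63^0.622 ≈ 82.90 kt.
Difference ≈ 101.33 − 82.90 = 18.43 → 18 kt.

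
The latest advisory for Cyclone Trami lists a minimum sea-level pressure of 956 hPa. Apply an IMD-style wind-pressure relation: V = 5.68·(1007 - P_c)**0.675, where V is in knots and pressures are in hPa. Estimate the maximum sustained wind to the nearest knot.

81 kt

ΔP = 1007 − 956 = 51 hPa.
51^0.675 ≈ 14.211.
V ≈ 5.68 × 14.211 ≈ 80.7 kt.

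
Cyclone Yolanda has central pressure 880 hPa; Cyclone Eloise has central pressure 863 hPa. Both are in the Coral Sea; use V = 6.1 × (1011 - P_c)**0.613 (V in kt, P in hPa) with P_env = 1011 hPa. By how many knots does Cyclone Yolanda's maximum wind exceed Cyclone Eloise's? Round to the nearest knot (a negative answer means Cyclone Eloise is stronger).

-9 kt

Cyclone Yolanda: ΔP = 131; V ≈ 6.1 × 131^0.613 ≈ 121.12 kt.
Cyclone Eloise: ΔP = 148; V ≈ 6.1 × 148^0.613 ≈ 130.53 kt.
Difference ≈ 121.12 − 130.53 = -9.41 → -9 kt.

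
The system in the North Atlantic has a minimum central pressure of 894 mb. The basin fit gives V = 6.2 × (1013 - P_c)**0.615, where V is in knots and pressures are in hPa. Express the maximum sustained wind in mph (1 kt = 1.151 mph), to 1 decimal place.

ΔP = 1013 − 894 = 119 mb.
V ≈ 6.2 × 119^0.615 = 6.2 × 18.900 ≈ 117.180 kt.
117.180 × 1.151 ≈ 134.87 mph → 134.9 mph.

134.9 mph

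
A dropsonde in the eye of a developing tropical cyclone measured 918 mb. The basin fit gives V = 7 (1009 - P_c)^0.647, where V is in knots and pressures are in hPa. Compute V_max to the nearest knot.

ΔP = 1009 − 918 = 91 mb.
91^0.647 ≈ 18.514.
V ≈ 7 × 18.514 ≈ 129.6 kt.

130 kt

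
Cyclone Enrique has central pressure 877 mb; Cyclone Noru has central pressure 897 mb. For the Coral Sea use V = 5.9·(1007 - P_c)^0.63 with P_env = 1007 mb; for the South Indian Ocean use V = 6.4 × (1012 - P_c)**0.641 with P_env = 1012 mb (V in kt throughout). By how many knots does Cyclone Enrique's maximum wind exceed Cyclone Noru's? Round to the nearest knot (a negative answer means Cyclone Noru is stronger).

-7 kt

Cyclone Enrique: ΔP = 130; V ≈ 5.9 × 130^0.63 ≈ 126.66 kt.
Cyclone Noru: ΔP = 115; V ≈ 6.4 × 115^0.641 ≈ 133.99 kt.
Difference ≈ 126.66 − 133.99 = -7.33 → -7 kt.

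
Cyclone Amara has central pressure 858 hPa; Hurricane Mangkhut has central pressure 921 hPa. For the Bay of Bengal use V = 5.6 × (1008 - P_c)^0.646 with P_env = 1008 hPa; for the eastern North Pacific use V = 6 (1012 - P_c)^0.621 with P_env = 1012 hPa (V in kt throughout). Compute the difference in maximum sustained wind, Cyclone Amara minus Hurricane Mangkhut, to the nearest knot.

Cyclone Amara: ΔP = 150; V ≈ 5.6 × 150^0.646 ≈ 142.54 kt.
Hurricane Mangkhut: ΔP = 91; V ≈ 6 × 91^0.621 ≈ 98.79 kt.
Difference ≈ 142.54 − 98.79 = 43.75 → 44 kt.

44 kt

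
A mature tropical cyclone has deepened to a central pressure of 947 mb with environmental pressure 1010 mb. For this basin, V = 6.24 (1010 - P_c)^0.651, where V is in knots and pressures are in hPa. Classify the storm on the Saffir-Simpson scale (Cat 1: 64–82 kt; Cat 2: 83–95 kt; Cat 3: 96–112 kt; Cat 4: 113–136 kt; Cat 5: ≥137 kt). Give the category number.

2

ΔP = 1010 − 947 = 63 mb.
V ≈ 6.24 × 63^0.651 = 6.24 × 14.84 ≈ 93 kt.
93 kt falls in the Category 2 band.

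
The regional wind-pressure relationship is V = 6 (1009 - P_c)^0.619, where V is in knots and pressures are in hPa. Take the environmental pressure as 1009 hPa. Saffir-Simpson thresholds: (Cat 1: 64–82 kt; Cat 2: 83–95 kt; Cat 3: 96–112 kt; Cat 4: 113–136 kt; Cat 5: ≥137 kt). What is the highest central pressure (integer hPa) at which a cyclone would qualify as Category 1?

963 hPa

Category 1 begins at V = 64 kt.
Required ΔP = (64/6)^(1/0.619) = 10.667^1.616 ≈ 45.79 hPa.
P_c ≤ 1009 − 45.79 = 963.21, so the highest integer P_c is 963 hPa.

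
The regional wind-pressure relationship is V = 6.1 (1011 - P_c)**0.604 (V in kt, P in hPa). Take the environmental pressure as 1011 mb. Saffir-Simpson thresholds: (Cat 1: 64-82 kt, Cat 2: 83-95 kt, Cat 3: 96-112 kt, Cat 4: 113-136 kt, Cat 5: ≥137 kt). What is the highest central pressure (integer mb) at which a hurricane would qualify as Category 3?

915 mb

Category 3 begins at V = 96 kt.
Required ΔP = (96/6.1)^(1/0.604) = 15.738^1.656 ≈ 95.87 mb.
P_c ≤ 1011 − 95.87 = 915.13, so the highest integer P_c is 915 mb.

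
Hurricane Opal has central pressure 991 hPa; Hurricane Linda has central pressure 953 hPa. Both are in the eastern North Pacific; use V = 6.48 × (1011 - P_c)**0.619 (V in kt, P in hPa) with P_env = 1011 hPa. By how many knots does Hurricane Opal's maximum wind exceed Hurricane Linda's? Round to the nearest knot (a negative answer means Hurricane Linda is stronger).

-39 kt

Hurricane Opal: ΔP = 20; V ≈ 6.48 × 20^0.619 ≈ 41.39 kt.
Hurricane Linda: ΔP = 58; V ≈ 6.48 × 58^0.619 ≈ 80.01 kt.
Difference ≈ 41.39 − 80.01 = -38.62 → -39 kt.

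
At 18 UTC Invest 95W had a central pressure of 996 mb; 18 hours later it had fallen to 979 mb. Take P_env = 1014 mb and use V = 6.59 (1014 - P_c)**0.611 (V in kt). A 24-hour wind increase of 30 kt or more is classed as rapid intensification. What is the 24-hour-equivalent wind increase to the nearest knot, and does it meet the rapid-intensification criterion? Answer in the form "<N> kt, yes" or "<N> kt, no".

V₁: ΔP = 18, V ≈ 6.59 × 18^0.611 ≈ 38.54 kt.
V₂: ΔP = 35, V ≈ 6.59 × 35^0.611 ≈ 57.85 kt.
ΔV over 18 h = 19.31 kt → 24 h equivalent = 19.31 × 24/18 ≈ 25.75 kt.
26 kt < 30 kt ⇒ not rapid intensification.

26 kt, no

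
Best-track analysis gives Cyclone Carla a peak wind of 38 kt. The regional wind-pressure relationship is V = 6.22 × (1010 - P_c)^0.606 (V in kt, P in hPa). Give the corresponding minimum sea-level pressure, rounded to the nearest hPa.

ΔP = (V / 6.22)^(1/0.606) = (38/6.22)^1.650.
38/6.22 = 6.109; 6.109^1.650 ≈ 19.82 hPa.
P_c = 1010 − 19.82 = 990.18 ≈ 990 hPa.

990 hPa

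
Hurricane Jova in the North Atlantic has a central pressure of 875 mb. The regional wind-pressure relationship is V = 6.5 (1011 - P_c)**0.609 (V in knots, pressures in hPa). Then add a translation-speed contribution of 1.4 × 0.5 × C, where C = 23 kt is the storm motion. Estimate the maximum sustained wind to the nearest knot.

ΔP = 1011 − 875 = 136 mb.
136^0.609 ≈ 19.922.
V ≈ 6.5 × 19.922 ≈ 129.5 kt.
Translation term: 1.4 × 0.5 × 23 = 16.1 kt.
Corrected V ≈ 145.6 kt → 146 kt.

146 kt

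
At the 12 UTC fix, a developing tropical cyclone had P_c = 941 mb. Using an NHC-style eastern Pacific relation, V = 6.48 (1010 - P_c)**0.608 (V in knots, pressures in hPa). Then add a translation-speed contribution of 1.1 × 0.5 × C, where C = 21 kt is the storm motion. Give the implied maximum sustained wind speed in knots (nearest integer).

97 kt

ΔP = 1010 − 941 = 69 mb.
69^0.608 ≈ 13.123.
V ≈ 6.48 × 13.123 ≈ 85.0 kt.
Translation term: 1.1 × 0.5 × 21 = 11.55 kt.
Corrected V ≈ 96.55 kt → 97 kt.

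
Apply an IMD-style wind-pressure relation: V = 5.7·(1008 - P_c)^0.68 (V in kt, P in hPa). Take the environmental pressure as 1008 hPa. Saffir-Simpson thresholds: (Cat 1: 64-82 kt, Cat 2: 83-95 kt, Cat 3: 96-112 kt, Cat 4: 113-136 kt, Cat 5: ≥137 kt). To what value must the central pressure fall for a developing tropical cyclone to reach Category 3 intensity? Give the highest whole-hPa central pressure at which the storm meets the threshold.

Category 3 begins at V = 96 kt.
Required ΔP = (96/5.7)^(1/0.68) = 16.842^1.471 ≈ 63.61 hPa.
P_c ≤ 1008 − 63.61 = 944.39, so the highest integer P_c is 944 hPa.

944 hPa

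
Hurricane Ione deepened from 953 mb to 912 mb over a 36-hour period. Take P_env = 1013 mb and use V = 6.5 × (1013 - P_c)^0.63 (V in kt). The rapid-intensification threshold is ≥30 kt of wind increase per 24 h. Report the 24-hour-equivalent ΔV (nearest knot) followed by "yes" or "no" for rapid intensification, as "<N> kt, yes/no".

V₁: ΔP = 60, V ≈ 6.5 × 60^0.63 ≈ 85.73 kt.
V₂: ΔP = 101, V ≈ 6.5 × 101^0.63 ≈ 119.02 kt.
ΔV over 36 h = 33.29 kt → 24 h equivalent = 33.29 × 24/36 ≈ 22.19 kt.
22 kt < 30 kt ⇒ not rapid intensification.

22 kt, no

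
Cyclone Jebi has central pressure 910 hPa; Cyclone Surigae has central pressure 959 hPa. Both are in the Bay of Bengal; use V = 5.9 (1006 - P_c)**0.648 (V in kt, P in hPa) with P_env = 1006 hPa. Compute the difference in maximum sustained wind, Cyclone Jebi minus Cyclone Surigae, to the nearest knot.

42 kt

Cyclone Jebi: ΔP = 96; V ≈ 5.9 × 96^0.648 ≈ 113.60 kt.
Cyclone Surigae: ΔP = 47; V ≈ 5.9 × 47^0.648 ≈ 71.51 kt.
Difference ≈ 113.60 − 71.51 = 42.09 → 42 kt.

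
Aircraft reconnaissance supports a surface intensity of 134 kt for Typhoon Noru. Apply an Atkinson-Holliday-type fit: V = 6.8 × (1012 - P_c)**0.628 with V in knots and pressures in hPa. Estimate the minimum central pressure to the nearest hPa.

897 hPa

ΔP = (V / 6.8)^(1/0.628) = (134/6.8)^1.592.
134/6.8 = 19.706; 19.706^1.592 ≈ 115.20 hPa.
P_c = 1012 − 115.20 = 896.80 ≈ 897 hPa.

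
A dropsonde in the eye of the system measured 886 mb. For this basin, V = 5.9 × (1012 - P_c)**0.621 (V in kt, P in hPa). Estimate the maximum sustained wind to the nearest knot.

ΔP = 1012 − 886 = 126 mb.
126^0.621 ≈ 20.153.
V ≈ 5.9 × 20.153 ≈ 118.9 kt.

119 kt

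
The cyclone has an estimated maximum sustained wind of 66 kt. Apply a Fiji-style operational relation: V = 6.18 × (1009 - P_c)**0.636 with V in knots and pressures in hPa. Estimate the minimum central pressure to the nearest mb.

968 mb

ΔP = (V / 6.18)^(1/0.636) = (66/6.18)^1.572.
66/6.18 = 10.680; 10.680^1.572 ≈ 41.42 mb.
P_c = 1009 − 41.42 = 967.58 ≈ 968 mb.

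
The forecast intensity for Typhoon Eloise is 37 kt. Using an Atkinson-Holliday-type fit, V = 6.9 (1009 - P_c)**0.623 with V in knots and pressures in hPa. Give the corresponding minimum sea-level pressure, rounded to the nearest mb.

994 mb

ΔP = (V / 6.9)^(1/0.623) = (37/6.9)^1.605.
37/6.9 = 5.362; 5.362^1.605 ≈ 14.82 mb.
P_c = 1009 − 14.82 = 994.18 ≈ 994 mb.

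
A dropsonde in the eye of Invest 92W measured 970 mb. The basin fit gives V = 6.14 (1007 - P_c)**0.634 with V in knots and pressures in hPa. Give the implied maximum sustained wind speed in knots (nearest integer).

ΔP = 1007 − 970 = 37 mb.
37^0.634 ≈ 9.868.
V ≈ 6.14 × 9.868 ≈ 60.6 kt.

61 kt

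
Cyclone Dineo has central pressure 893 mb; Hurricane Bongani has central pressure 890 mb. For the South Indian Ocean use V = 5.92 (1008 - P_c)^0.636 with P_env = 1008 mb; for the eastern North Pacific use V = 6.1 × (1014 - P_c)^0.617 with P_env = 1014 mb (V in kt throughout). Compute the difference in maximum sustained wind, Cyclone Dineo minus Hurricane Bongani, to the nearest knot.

2 kt

Cyclone Dineo: ΔP = 115; V ≈ 5.92 × 115^0.636 ≈ 121.04 kt.
Hurricane Bongani: ΔP = 124; V ≈ 6.1 × 124^0.617 ≈ 119.39 kt.
Difference ≈ 121.04 − 119.39 = 1.65 → 2 kt.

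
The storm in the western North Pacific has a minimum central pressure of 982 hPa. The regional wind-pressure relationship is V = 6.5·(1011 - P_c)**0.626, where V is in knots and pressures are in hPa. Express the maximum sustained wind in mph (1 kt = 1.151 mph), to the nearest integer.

62 mph

ΔP = 1011 − 982 = 29 hPa.
V ≈ 6.5 × 29^0.626 = 6.5 × 8.231 ≈ 53.503 kt.
53.503 × 1.151 ≈ 61.58 mph → 62 mph.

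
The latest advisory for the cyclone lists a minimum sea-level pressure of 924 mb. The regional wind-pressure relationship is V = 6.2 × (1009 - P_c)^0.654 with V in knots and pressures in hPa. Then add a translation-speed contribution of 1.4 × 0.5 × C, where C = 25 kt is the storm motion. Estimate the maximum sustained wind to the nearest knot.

ΔP = 1009 − 924 = 85 mb.
85^0.654 ≈ 18.274.
V ≈ 6.2 × 18.274 ≈ 113.3 kt.
Translation term: 1.4 × 0.5 × 25 = 17.5 kt.
Corrected V ≈ 130.8 kt → 131 kt.

131 kt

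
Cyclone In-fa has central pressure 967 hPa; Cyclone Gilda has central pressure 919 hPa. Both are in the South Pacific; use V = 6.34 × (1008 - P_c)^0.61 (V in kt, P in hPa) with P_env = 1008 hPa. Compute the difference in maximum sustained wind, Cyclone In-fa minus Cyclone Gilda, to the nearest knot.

-37 kt

Cyclone In-fa: ΔP = 41; V ≈ 6.34 × 41^0.61 ≈ 61.08 kt.
Cyclone Gilda: ΔP = 89; V ≈ 6.34 × 89^0.61 ≈ 98.00 kt.
Difference ≈ 61.08 − 98.00 = -36.92 → -37 kt.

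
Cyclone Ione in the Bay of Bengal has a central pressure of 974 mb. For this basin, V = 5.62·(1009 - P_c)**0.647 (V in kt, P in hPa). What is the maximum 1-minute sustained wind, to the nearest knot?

ΔP = 1009 − 974 = 35 mb.
35^0.647 ≈ 9.977.
V ≈ 5.62 × 9.977 ≈ 56.1 kt.

56 kt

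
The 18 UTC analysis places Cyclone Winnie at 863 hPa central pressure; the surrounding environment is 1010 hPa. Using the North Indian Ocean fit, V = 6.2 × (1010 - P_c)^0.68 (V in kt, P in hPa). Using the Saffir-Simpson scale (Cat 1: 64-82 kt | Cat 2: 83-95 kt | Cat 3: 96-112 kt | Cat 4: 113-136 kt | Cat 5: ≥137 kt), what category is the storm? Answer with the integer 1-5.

ΔP = 1010 − 863 = 147 hPa.
V ≈ 6.2 × 147^0.68 = 6.2 × 29.77 ≈ 185 kt.
185 kt falls in the Category 5 band.

5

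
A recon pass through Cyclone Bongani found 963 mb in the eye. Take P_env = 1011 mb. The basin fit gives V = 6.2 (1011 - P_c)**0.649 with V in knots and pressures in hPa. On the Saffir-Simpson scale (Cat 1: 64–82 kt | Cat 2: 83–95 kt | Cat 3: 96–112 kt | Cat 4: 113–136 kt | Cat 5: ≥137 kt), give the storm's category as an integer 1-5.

ΔP = 1011 − 963 = 48 mb.
V ≈ 6.2 × 48^0.649 = 6.2 × 12.33 ≈ 76 kt.
76 kt falls in the Category 1 band.

1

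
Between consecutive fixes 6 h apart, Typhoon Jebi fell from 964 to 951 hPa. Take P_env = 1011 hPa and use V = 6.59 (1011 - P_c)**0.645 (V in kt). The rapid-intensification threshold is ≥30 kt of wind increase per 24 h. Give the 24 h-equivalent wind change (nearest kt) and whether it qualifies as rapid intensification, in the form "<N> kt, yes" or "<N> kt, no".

54 kt, yes

V₁: ΔP = 47, V ≈ 6.59 × 47^0.645 ≈ 78.96 kt.
V₂: ΔP = 60, V ≈ 6.59 × 60^0.645 ≈ 92.43 kt.
ΔV over 6 h = 13.47 kt → 24 h equivalent = 13.47 × 24/6 ≈ 53.88 kt.
54 kt ≥ 30 kt ⇒ rapid intensification.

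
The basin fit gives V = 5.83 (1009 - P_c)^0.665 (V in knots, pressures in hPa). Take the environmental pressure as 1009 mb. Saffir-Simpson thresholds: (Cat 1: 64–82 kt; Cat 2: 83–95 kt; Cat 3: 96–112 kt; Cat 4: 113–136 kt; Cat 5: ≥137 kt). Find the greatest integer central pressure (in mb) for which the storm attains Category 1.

Category 1 begins at V = 64 kt.
Required ΔP = (64/5.83)^(1/0.665) = 10.978^1.504 ≈ 36.70 mb.
P_c ≤ 1009 − 36.70 = 972.30, so the highest integer P_c is 972 mb.

972 mb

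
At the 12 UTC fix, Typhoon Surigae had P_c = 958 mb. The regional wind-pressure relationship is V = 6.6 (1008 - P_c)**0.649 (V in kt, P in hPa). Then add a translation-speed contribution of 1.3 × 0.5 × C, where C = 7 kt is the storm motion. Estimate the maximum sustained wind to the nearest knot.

88 kt

ΔP = 1008 − 958 = 50 mb.
50^0.649 ≈ 12.666.
V ≈ 6.6 × 12.666 ≈ 83.6 kt.
Translation term: 1.3 × 0.5 × 7 = 4.55 kt.
Corrected V ≈ 88.15 kt → 88 kt.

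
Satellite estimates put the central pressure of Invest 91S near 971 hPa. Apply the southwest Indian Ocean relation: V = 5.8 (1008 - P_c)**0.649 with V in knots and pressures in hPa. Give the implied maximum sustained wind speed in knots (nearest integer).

60 kt

ΔP = 1008 − 971 = 37 hPa.
37^0.649 ≈ 10.417.
V ≈ 5.8 × 10.417 ≈ 60.4 kt.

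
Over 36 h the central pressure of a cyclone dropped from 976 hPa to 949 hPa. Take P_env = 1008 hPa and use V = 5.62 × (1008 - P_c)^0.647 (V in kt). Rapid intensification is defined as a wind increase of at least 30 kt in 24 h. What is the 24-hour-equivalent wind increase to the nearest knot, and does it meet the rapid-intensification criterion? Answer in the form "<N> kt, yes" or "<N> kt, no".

V₁: ΔP = 32, V ≈ 5.62 × 32^0.647 ≈ 52.91 kt.
V₂: ΔP = 59, V ≈ 5.62 × 59^0.647 ≈ 78.61 kt.
ΔV over 36 h = 25.70 kt → 24 h equivalent = 25.70 × 24/36 ≈ 17.13 kt.
17 kt < 30 kt ⇒ not rapid intensification.

17 kt, no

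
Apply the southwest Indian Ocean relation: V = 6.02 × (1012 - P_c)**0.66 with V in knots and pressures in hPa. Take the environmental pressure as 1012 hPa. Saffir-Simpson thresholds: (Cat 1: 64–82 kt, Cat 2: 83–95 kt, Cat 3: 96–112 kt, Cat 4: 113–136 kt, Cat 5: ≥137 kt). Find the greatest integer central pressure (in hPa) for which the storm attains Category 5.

Category 5 begins at V = 137 kt.
Required ΔP = (137/6.02)^(1/0.66) = 22.757^1.515 ≈ 113.83 hPa.
P_c ≤ 1012 − 113.83 = 898.17, so the highest integer P_c is 898 hPa.

898 hPa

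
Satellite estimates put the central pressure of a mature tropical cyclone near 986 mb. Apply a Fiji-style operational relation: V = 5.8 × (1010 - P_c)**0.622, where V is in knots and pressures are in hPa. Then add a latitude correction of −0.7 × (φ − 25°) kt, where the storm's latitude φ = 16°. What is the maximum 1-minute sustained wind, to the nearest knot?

ΔP = 1010 − 986 = 24 mb.
24^0.622 ≈ 7.219.
V ≈ 5.8 × 7.219 ≈ 41.9 kt.
Latitude correction: −0.7 × (16 − 25) = 6.3 kt.
Corrected V ≈ 48.2 kt → 48 kt.

48 kt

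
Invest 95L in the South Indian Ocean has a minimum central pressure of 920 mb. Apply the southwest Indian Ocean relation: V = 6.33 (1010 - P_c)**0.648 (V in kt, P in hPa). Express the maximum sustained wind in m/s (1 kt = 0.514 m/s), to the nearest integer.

60 m/s

ΔP = 1010 − 920 = 90 mb.
V ≈ 6.33 × 90^0.648 = 6.33 × 18.465 ≈ 116.883 kt.
116.883 × 0.514 ≈ 60.08 m/s → 60 m/s.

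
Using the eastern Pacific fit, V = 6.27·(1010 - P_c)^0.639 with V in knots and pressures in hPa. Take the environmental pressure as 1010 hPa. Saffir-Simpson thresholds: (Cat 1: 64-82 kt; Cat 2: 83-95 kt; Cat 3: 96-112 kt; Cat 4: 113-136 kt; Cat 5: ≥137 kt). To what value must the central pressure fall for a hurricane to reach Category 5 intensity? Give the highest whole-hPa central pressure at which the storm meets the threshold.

Category 5 begins at V = 137 kt.
Required ΔP = (137/6.27)^(1/0.639) = 21.850^1.565 ≈ 124.79 hPa.
P_c ≤ 1010 − 124.79 = 885.21, so the highest integer P_c is 885 hPa.

885 hPa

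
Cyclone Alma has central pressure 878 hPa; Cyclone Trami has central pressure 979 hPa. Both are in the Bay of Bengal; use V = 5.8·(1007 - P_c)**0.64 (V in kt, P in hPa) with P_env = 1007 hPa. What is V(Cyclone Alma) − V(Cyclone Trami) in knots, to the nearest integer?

81 kt

Cyclone Alma: ΔP = 129; V ≈ 5.8 × 129^0.64 ≈ 130.08 kt.
Cyclone Trami: ΔP = 28; V ≈ 5.8 × 28^0.64 ≈ 48.93 kt.
Difference ≈ 130.08 − 48.93 = 81.15 → 81 kt.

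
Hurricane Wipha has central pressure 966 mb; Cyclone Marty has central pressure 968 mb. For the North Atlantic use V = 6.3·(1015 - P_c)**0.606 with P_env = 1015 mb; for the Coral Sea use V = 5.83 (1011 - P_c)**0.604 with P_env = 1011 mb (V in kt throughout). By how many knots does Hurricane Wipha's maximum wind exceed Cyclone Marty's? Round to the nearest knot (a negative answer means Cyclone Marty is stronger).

10 kt

Hurricane Wipha: ΔP = 49; V ≈ 6.3 × 49^0.606 ≈ 66.62 kt.
Cyclone Marty: ΔP = 43; V ≈ 5.83 × 43^0.604 ≈ 56.53 kt.
Difference ≈ 66.62 − 56.53 = 10.09 → 10 kt.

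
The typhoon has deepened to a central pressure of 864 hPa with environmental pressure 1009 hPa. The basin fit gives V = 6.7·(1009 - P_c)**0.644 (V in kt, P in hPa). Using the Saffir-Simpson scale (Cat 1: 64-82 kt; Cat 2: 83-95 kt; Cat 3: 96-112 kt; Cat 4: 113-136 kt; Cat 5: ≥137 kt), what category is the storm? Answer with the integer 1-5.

5

ΔP = 1009 − 864 = 145 hPa.
V ≈ 6.7 × 145^0.644 = 6.7 × 24.66 ≈ 165 kt.
165 kt falls in the Category 5 band.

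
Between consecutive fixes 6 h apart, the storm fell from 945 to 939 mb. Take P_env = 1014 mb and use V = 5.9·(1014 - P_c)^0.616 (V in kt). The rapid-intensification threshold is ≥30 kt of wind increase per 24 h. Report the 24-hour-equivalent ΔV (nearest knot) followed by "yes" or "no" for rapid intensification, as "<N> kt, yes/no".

17 kt, no

V₁: ΔP = 69, V ≈ 5.9 × 69^0.616 ≈ 80.09 kt.
V₂: ΔP = 75, V ≈ 5.9 × 75^0.616 ≈ 84.31 kt.
ΔV over 6 h = 4.22 kt → 24 h equivalent = 4.22 × 24/6 ≈ 16.88 kt.
17 kt < 30 kt ⇒ not rapid intensification.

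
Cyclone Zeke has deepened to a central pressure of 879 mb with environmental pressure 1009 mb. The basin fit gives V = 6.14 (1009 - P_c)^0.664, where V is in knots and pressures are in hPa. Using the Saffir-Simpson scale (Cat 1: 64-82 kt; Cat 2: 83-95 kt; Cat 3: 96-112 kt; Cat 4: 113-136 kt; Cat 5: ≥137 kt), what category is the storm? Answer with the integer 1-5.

ΔP = 1009 − 879 = 130 mb.
V ≈ 6.14 × 130^0.664 = 6.14 × 25.33 ≈ 156 kt.
156 kt falls in the Category 5 band.

5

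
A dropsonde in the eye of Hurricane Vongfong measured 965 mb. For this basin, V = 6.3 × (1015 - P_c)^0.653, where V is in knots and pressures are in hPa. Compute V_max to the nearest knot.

ΔP = 1015 − 965 = 50 mb.
50^0.653 ≈ 12.866.
V ≈ 6.3 × 12.866 ≈ 81.1 kt.

81 kt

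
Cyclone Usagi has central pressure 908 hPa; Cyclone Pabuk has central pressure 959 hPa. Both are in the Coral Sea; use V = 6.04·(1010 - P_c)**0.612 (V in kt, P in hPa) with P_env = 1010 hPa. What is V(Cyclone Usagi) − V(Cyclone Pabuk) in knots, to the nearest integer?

Cyclone Usagi: ΔP = 102; V ≈ 6.04 × 102^0.612 ≈ 102.40 kt.
Cyclone Pabuk: ΔP = 51; V ≈ 6.04 × 51^0.612 ≈ 67.00 kt.
Difference ≈ 102.40 − 67.00 = 35.40 → 35 kt.

35 kt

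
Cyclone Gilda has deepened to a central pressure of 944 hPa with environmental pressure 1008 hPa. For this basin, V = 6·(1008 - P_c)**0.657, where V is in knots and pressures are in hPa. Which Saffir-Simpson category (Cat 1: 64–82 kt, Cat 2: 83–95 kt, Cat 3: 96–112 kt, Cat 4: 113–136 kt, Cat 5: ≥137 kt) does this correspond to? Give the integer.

ΔP = 1008 − 944 = 64 hPa.
V ≈ 6 × 64^0.657 = 6 × 15.37 ≈ 92 kt.
92 kt falls in the Category 2 band.

2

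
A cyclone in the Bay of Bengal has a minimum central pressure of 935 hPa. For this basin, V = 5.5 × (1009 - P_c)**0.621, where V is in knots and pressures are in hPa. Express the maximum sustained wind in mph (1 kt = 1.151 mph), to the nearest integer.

ΔP = 1009 − 935 = 74 hPa.
V ≈ 5.5 × 74^0.621 = 5.5 × 14.481 ≈ 79.644 kt.
79.644 × 1.151 ≈ 91.67 mph → 92 mph.

92 mph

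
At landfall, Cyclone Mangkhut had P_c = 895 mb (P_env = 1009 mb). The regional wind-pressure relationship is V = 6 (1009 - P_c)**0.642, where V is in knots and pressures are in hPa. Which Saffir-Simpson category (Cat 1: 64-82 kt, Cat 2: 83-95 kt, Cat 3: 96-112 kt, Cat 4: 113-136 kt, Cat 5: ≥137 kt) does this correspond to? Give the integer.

4

ΔP = 1009 − 895 = 114 mb.
V ≈ 6 × 114^0.642 = 6 × 20.92 ≈ 126 kt.
126 kt falls in the Category 4 band.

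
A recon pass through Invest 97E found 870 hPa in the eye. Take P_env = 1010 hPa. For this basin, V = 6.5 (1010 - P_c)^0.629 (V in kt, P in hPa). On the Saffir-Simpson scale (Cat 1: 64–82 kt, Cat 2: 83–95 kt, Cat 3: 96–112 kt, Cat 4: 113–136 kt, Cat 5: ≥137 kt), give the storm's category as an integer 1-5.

ΔP = 1010 − 870 = 140 hPa.
V ≈ 6.5 × 140^0.629 = 6.5 × 22.38 ≈ 145 kt.
145 kt falls in the Category 5 band.

5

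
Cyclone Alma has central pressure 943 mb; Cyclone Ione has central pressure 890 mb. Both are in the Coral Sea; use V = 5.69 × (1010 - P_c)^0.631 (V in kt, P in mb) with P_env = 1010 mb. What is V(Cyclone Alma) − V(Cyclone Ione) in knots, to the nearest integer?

-36 kt

Cyclone Alma: ΔP = 67; V ≈ 5.69 × 67^0.631 ≈ 80.79 kt.
Cyclone Ione: ΔP = 120; V ≈ 5.69 × 120^0.631 ≈ 116.70 kt.
Difference ≈ 80.79 − 116.70 = -35.91 → -36 kt.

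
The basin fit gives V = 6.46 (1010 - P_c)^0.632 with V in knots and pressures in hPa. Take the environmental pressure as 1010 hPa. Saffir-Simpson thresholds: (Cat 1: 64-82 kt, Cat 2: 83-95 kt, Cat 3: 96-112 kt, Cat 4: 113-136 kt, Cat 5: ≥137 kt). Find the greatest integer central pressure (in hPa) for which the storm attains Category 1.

972 hPa

Category 1 begins at V = 64 kt.
Required ΔP = (64/6.46)^(1/0.632) = 9.907^1.582 ≈ 37.66 hPa.
P_c ≤ 1010 − 37.66 = 972.34, so the highest integer P_c is 972 hPa.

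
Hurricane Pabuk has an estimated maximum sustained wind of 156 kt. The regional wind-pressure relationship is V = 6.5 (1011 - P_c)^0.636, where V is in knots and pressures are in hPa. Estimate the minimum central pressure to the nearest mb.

863 mb

ΔP = (V / 6.5)^(1/0.636) = (156/6.5)^1.572.
156/6.5 = 24.000; 24.000^1.572 ≈ 147.96 mb.
P_c = 1011 − 147.96 = 863.04 ≈ 863 mb.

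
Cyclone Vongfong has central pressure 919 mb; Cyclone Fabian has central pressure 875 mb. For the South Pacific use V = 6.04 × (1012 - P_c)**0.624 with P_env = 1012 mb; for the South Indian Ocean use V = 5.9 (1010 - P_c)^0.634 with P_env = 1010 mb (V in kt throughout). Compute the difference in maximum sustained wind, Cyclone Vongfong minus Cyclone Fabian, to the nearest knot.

Cyclone Vongfong: ΔP = 93; V ≈ 6.04 × 93^0.624 ≈ 102.18 kt.
Cyclone Fabian: ΔP = 135; V ≈ 5.9 × 135^0.634 ≈ 132.28 kt.
Difference ≈ 102.18 − 132.28 = -30.10 → -30 kt.

-30 kt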